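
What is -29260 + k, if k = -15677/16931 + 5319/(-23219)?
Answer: -11503171272392/393120889 ≈ -29261.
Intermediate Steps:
k = -454060252/393120889 (k = -15677*1/16931 + 5319*(-1/23219) = -15677/16931 - 5319/23219 = -454060252/393120889 ≈ -1.1550)
-29260 + k = -29260 - 454060252/393120889 = -11503171272392/393120889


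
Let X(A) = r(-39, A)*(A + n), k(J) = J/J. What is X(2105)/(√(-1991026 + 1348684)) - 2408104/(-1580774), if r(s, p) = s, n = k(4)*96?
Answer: 1204052/790387 + 28613*I*√642342/214114 ≈ 1.5234 + 107.1*I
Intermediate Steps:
k(J) = 1
n = 96 (n = 1*96 = 96)
X(A) = -3744 - 39*A (X(A) = -39*(A + 96) = -39*(96 + A) = -3744 - 39*A)
X(2105)/(√(-1991026 + 1348684)) - 2408104/(-1580774) = (-3744 - 39*2105)/(√(-1991026 + 1348684)) - 2408104/(-1580774) = (-3744 - 82095)/(√(-642342)) - 2408104*(-1/1580774) = -85839*(-I*√642342/642342) + 1204052/790387 = -(-28613)*I*√642342/214114 + 1204052/790387 = 28613*I*√642342/214114 + 1204052/790387 = 1204052/790387 + 28613*I*√642342/214114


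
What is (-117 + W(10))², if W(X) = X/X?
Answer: 13456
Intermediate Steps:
W(X) = 1
(-117 + W(10))² = (-117 + 1)² = (-116)² = 13456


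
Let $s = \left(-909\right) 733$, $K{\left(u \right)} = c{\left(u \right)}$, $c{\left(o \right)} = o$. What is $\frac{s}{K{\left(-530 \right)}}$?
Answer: $\frac{666297}{530} \approx 1257.2$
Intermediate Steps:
$K{\left(u \right)} = u$
$s = -666297$
$\frac{s}{K{\left(-530 \right)}} = - \frac{666297}{-530} = \left(-666297\right) \left(- \frac{1}{530}\right) = \frac{666297}{530}$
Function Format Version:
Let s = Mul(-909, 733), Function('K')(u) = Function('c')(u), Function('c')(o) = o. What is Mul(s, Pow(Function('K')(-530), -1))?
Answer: Rational(666297, 530) ≈ 1257.2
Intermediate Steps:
Function('K')(u) = u
s = -666297
Mul(s, Pow(Function('K')(-530), -1)) = Mul(-666297, Pow(-530, -1)) = Mul(-666297, Rational(-1, 530)) = Rational(666297, 530)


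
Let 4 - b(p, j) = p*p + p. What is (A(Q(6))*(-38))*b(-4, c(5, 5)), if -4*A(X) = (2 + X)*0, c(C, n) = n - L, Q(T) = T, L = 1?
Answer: 0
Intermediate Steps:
c(C, n) = -1 + n (c(C, n) = n - 1*1 = n - 1 = -1 + n)
b(p, j) = 4 - p - p² (b(p, j) = 4 - (p*p + p) = 4 - (p² + p) = 4 - (p + p²) = 4 + (-p - p²) = 4 - p - p²)
A(X) = 0 (A(X) = -(2 + X)*0/4 = -¼*0 = 0)
(A(Q(6))*(-38))*b(-4, c(5, 5)) = (0*(-38))*(4 - 1*(-4) - 1*(-4)²) = 0*(4 + 4 - 1*16) = 0*(4 + 4 - 16) = 0*(-8) = 0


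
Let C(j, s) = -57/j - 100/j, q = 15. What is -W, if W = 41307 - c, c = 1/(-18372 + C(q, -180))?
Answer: -11389868274/275737 ≈ -41307.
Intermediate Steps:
C(j, s) = -157/j
c = -15/275737 (c = 1/(-18372 - 157/15) = 1/(-275737/15) = -15/275737 ≈ -5.4400e-5)
W = 11389868274/275737 (W = 41307 - 1*(-15/275737) = 41307 + 15/275737 = 11389868274/275737 ≈ 41307.)
-W = -1*11389868274/275737 = -11389868274/275737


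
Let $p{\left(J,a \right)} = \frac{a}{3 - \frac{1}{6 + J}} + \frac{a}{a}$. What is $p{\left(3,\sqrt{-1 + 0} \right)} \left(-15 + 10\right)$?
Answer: $-5 - \frac{45 i}{26} \approx -5.0 - 1.7308 i$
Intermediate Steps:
$p{\left(J,a \right)} = 1 + \frac{a}{3 - \frac{1}{6 + J}}$ ($p{\left(J,a \right)} = \frac{a}{3 - \frac{1}{6 + J}} + 1 = 1 + \frac{a}{3 - \frac{1}{6 + J}}$)
$p{\left(3,\sqrt{-1 + 0} \right)} \left(-15 + 10\right) = \frac{17 + 3 \cdot 3 + 6 \sqrt{-1 + 0} + 3 \sqrt{-1 + 0}}{17 + 3 \cdot 3} \left(-15 + 10\right) = \frac{17 + 9 + 6 \sqrt{-1} + 3 \sqrt{-1}}{17 + 9} \left(-5\right) = \frac{17 + 9 + 6 i + 3 i}{26} \left(-5\right) = \frac{26 + 9 i}{26} \left(-5\right) = \left(1 + \frac{9 i}{26}\right) \left(-5\right) = -5 - \frac{45 i}{26}$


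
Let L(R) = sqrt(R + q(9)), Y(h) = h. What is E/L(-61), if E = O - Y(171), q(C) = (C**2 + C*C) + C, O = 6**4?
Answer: 225*sqrt(110)/22 ≈ 107.26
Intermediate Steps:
O = 1296
q(C) = C + 2*C**2 (q(C) = (C**2 + C**2) + C = 2*C**2 + C = C + 2*C**2)
L(R) = sqrt(171 + R) (L(R) = sqrt(R + 9*(1 + 2*9)) = sqrt(R + 9*(1 + 18)) = sqrt(R + 9*19) = sqrt(R + 171) = sqrt(171 + R))
E = 1125 (E = 1296 - 1*171 = 1296 - 171 = 1125)
E/L(-61) = 1125/(sqrt(171 - 61)) = 1125/(sqrt(110)) = 1125*(sqrt(110)/110) = 225*sqrt(110)/22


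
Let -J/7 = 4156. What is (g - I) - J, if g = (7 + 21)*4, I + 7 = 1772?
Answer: 27439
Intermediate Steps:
I = 1765 (I = -7 + 1772 = 1765)
g = 112 (g = 28*4 = 112)
J = -29092 (J = -7*4156 = -29092)
(g - I) - J = (112 - 1*1765) - 1*(-29092) = (112 - 1765) + 29092 = -1653 + 29092 = 27439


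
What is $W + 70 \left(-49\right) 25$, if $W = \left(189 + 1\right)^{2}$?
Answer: $-49650$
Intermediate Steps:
$W = 36100$ ($W = 190^{2} = 36100$)
$W + 70 \left(-49\right) 25 = 36100 + 70 \left(-49\right) 25 = 36100 - 85750 = -49650$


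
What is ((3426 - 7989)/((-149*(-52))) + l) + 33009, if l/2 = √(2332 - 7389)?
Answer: 19673013/596 + 2*I*√5057 ≈ 33008.0 + 142.23*I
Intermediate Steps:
l = 2*I*√5057 (l = 2*√(2332 - 7389) = 2*√(-5057) = 2*(I*√5057) = 2*I*√5057 ≈ 142.23*I)
((3426 - 7989)/((-149*(-52))) + l) + 33009 = ((3426 - 7989)/((-149*(-52))) + 2*I*√5057) + 33009 = (-4563/7748 + 2*I*√5057) + 33009 = (-4563*1/7748 + 2*I*√5057) + 33009 = (-351/596 + 2*I*√5057) + 33009 = 19673013/596 + 2*I*√5057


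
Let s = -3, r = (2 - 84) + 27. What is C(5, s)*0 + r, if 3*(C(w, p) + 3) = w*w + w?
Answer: -55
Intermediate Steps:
r = -55 (r = -82 + 27 = -55)
C(w, p) = -3 + w/3 + w²/3 (C(w, p) = -3 + (w*w + w)/3 = -3 + (w² + w)/3 = -3 + (w + w²)/3 = -3 + (w/3 + w²/3) = -3 + w/3 + w²/3)
C(5, s)*0 + r = (-3 + (⅓)*5 + (⅓)*5²)*0 - 55 = (-3 + 5/3 + (⅓)*25)*0 - 55 = (-3 + 5/3 + 25/3)*0 - 55 = 7*0 - 55 = 0 - 55 = -55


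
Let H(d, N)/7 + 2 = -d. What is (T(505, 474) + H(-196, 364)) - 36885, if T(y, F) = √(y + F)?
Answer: -35527 + √979 ≈ -35496.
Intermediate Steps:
H(d, N) = -14 - 7*d (H(d, N) = -14 + 7*(-d) = -14 - 7*d)
T(y, F) = √(F + y)
(T(505, 474) + H(-196, 364)) - 36885 = (√(474 + 505) + (-14 - 7*(-196))) - 36885 = (√979 + (-14 + 1372)) - 36885 = (√979 + 1358) - 36885 = (1358 + √979) - 36885 = -35527 + √979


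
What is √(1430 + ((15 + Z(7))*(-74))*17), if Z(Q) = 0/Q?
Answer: 4*I*√1090 ≈ 132.06*I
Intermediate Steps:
Z(Q) = 0
√(1430 + ((15 + Z(7))*(-74))*17) = √(1430 + ((15 + 0)*(-74))*17) = √(1430 + (15*(-74))*17) = √(1430 - 1110*17) = √(1430 - 18870) = √(-17440) = 4*I*√1090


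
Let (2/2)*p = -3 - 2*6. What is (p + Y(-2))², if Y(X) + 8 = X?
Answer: 625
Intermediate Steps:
p = -15 (p = -3 - 2*6 = -3 - 12 = -15)
Y(X) = -8 + X
(p + Y(-2))² = (-15 + (-8 - 2))² = (-15 - 10)² = (-25)² = 625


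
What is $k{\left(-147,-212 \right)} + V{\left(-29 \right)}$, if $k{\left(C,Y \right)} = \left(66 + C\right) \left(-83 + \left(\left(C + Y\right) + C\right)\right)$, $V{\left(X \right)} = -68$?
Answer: $47641$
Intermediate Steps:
$k{\left(C,Y \right)} = \left(66 + C\right) \left(-83 + Y + 2 C\right)$ ($k{\left(C,Y \right)} = \left(66 + C\right) \left(-83 + \left(Y + 2 C\right)\right) = \left(66 + C\right) \left(-83 + Y + 2 C\right)$)
$k{\left(-147,-212 \right)} + V{\left(-29 \right)} = \left(-5478 + 2 \left(-147\right)^{2} + 49 \left(-147\right) + 66 \left(-212\right) - -31164\right) - 68 = \left(-5478 + 2 \cdot 21609 - 7203 - 13992 + 31164\right) - 68 = \left(-5478 + 43218 - 7203 - 13992 + 31164\right) - 68 = 47709 - 68 = 47641$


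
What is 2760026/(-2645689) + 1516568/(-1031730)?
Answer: -3429984450166/1364818355985 ≈ -2.5131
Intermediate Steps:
2760026/(-2645689) + 1516568/(-1031730) = 2760026*(-1/2645689) + 1516568*(-1/1031730) = -2760026/2645689 - 758284/515865 = -3429984450166/1364818355985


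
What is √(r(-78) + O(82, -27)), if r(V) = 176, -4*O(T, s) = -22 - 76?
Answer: √802/2 ≈ 14.160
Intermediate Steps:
O(T, s) = 49/2 (O(T, s) = -(-22 - 76)/4 = -¼*(-98) = 49/2)
√(r(-78) + O(82, -27)) = √(176 + 49/2) = √(401/2) = √802/2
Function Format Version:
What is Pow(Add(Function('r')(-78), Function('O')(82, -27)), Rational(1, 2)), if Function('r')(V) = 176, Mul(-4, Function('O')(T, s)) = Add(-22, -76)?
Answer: Mul(Rational(1, 2), Pow(802, Rational(1, 2))) ≈ 14.160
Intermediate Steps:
Function('O')(T, s) = Rational(49, 2) (Function('O')(T, s) = Mul(Rational(-1, 4), Add(-22, -76)) = Mul(Rational(-1, 4), -98) = Rational(49, 2))
Pow(Add(Function('r')(-78), Function('O')(82, -27)), Rational(1, 2)) = Pow(Add(176, Rational(49, 2)), Rational(1, 2)) = Pow(Rational(401, 2), Rational(1, 2)) = Mul(Rational(1, 2), Pow(802, Rational(1, 2)))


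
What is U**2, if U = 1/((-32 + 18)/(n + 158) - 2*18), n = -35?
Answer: 15129/19731364 ≈ 0.00076675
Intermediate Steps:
U = -123/4442 (U = 1/((-32 + 18)/(-35 + 158) - 2*18) = 1/(-14/123 - 36) = 1/(-4442/123) = -123/4442 ≈ -0.027690)
U**2 = (-123/4442)**2 = 15129/19731364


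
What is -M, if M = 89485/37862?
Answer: -8135/3442 ≈ -2.3635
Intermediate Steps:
M = 8135/3442 (M = 89485*(1/37862) = 8135/3442 ≈ 2.3635)
-M = -1*8135/3442 = -8135/3442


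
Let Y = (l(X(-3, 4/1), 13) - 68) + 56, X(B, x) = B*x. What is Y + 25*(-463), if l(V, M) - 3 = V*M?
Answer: -11740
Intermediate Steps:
l(V, M) = 3 + M*V (l(V, M) = 3 + V*M = 3 + M*V)
Y = -165 (Y = ((3 + 13*(-12/1)) - 68) + 56 = ((3 + 13*(-12)) - 68) + 56 = ((3 - 156) - 68) + 56 = (-153 - 68) + 56 = -221 + 56 = -165)
Y + 25*(-463) = -165 + 25*(-463) = -165 - 11575 = -11740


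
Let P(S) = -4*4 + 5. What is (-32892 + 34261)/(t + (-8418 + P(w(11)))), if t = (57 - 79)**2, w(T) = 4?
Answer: -1369/7945 ≈ -0.17231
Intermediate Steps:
P(S) = -11 (P(S) = -16 + 5 = -11)
t = 484 (t = (-22)**2 = 484)
(-32892 + 34261)/(t + (-8418 + P(w(11)))) = (-32892 + 34261)/(484 + (-8418 - 11)) = 1369/(484 - 8429) = 1369/(-7945) = 1369*(-1/7945) = -1369/7945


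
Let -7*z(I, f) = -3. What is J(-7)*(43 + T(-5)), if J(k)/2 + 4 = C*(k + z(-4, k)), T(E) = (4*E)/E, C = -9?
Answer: 36284/7 ≈ 5183.4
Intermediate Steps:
z(I, f) = 3/7 (z(I, f) = -⅐*(-3) = 3/7)
T(E) = 4
J(k) = -110/7 - 18*k (J(k) = -8 + 2*(-9*(k + 3/7)) = -8 + 2*(-9*(3/7 + k)) = -8 + 2*(-27/7 - 9*k) = -8 + (-54/7 - 18*k) = -110/7 - 18*k)
J(-7)*(43 + T(-5)) = (-110/7 - 18*(-7))*(43 + 4) = (-110/7 + 126)*47 = (772/7)*47 = 36284/7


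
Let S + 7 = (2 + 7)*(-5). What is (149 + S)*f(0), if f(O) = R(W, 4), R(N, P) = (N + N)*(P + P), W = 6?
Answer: 9312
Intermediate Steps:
R(N, P) = 4*N*P (R(N, P) = (2*N)*(2*P) = 4*N*P)
f(O) = 96 (f(O) = 4*6*4 = 96)
S = -52 (S = -7 + (2 + 7)*(-5) = -7 + 9*(-5) = -7 - 45 = -52)
(149 + S)*f(0) = (149 - 52)*96 = 97*96 = 9312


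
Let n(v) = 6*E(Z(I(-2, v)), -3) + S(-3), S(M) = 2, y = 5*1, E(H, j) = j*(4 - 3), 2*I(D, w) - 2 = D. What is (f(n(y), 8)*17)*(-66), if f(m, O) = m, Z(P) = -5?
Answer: 17952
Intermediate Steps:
I(D, w) = 1 + D/2
E(H, j) = j (E(H, j) = j*1 = j)
y = 5
n(v) = -16 (n(v) = 6*(-3) + 2 = -18 + 2 = -16)
(f(n(y), 8)*17)*(-66) = -16*17*(-66) = -272*(-66) = 17952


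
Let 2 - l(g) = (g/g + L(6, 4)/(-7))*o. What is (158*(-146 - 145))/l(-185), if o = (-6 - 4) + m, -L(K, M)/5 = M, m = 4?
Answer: -160923/88 ≈ -1828.7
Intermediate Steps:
L(K, M) = -5*M
o = -6 (o = (-6 - 4) + 4 = -10 + 4 = -6)
l(g) = 176/7 (l(g) = 2 - (g/g - 5*4/(-7))*(-6) = 2 - (1 - 20*(-1/7))*(-6) = 2 - (1 + 20/7)*(-6) = 2 - 27*(-6)/7 = 2 - 1*(-162/7) = 2 + 162/7 = 176/7)
(158*(-146 - 145))/l(-185) = (158*(-146 - 145))/(176/7) = (158*(-291))*(7/176) = -45978*7/176 = -160923/88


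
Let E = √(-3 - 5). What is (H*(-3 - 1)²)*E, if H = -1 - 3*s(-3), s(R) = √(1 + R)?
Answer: 192 - 32*I*√2 ≈ 192.0 - 45.255*I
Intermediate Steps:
H = -1 - 3*I*√2 (H = -1 - 3*√(1 - 3) = -1 - 3*I*√2 ≈ -1.0 - 4.2426*I)
E = 2*I*√2 (E = √(-8) = 2*I*√2 ≈ 2.8284*I)
(H*(-3 - 1)²)*E = ((-1 - 3*I*√2)*(-3 - 1)²)*(2*I*√2) = ((-1 - 3*I*√2)*(-4)²)*(2*I*√2) = ((-1 - 3*I*√2)*16)*(2*I*√2) = (-16 - 48*I*√2)*(2*I*√2) = 2*I*√2*(-16 - 48*I*√2)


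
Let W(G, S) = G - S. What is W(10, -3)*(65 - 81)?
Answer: -208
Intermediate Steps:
W(10, -3)*(65 - 81) = (10 - 1*(-3))*(65 - 81) = (10 + 3)*(-16) = 13*(-16) = -208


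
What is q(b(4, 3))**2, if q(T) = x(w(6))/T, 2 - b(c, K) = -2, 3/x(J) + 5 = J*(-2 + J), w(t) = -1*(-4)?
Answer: 1/16 ≈ 0.062500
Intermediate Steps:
w(t) = 4
x(J) = 3/(-5 + J*(-2 + J))
b(c, K) = 4 (b(c, K) = 2 - 1*(-2) = 2 + 2 = 4)
q(T) = 1/T (q(T) = (3/(-5 + 4**2 - 2*4))/T = (3/(-5 + 16 - 8))/T = (3/3)/T = (3*(1/3))/T = 1/T)
q(b(4, 3))**2 = (1/4)**2 = 1/16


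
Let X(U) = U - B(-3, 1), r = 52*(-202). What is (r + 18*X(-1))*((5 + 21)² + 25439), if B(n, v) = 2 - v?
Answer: -275252100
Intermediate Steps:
r = -10504
X(U) = -1 + U (X(U) = U - (2 - 1*1) = U - (2 - 1) = U - 1*1 = U - 1 = -1 + U)
(r + 18*X(-1))*((5 + 21)² + 25439) = (-10504 + 18*(-1 - 1))*((5 + 21)² + 25439) = (-10504 + 18*(-2))*(26² + 25439) = (-10504 - 36)*(676 + 25439) = -10540*26115 = -275252100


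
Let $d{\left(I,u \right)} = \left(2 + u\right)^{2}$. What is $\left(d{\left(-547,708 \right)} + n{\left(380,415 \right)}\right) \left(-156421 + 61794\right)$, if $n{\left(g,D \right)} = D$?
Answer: $-47740740905$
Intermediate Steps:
$\left(d{\left(-547,708 \right)} + n{\left(380,415 \right)}\right) \left(-156421 + 61794\right) = \left(\left(2 + 708\right)^{2} + 415\right) \left(-156421 + 61794\right) = \left(710^{2} + 415\right) \left(-94627\right) = \left(504100 + 415\right) \left(-94627\right) = 504515 \left(-94627\right) = -47740740905$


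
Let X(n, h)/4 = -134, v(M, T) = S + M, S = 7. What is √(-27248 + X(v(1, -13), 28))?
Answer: 2*I*√6946 ≈ 166.69*I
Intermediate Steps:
v(M, T) = 7 + M
X(n, h) = -536 (X(n, h) = 4*(-134) = -536)
√(-27248 + X(v(1, -13), 28)) = √(-27248 - 536) = √(-27784) = 2*I*√6946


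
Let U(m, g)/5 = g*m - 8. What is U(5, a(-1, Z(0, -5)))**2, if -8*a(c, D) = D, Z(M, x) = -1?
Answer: 87025/64 ≈ 1359.8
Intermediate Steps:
a(c, D) = -D/8
U(m, g) = -40 + 5*g*m (U(m, g) = 5*(g*m - 8) = 5*(-8 + g*m) = -40 + 5*g*m)
U(5, a(-1, Z(0, -5)))**2 = (-40 + 5*(-1/8*(-1))*5)**2 = (-40 + 5*(1/8)*5)**2 = (-40 + 25/8)**2 = (-295/8)**2 = 87025/64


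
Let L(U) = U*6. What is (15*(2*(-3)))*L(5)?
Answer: -2700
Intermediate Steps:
L(U) = 6*U
(15*(2*(-3)))*L(5) = (15*(2*(-3)))*(6*5) = (15*(-6))*30 = -90*30 = -2700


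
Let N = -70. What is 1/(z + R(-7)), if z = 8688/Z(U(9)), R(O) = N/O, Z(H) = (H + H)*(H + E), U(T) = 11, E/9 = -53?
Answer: 2563/23458 ≈ 0.10926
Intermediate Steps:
E = -477 (E = 9*(-53) = -477)
Z(H) = 2*H*(-477 + H) (Z(H) = (H + H)*(H - 477) = (2*H)*(-477 + H) = 2*H*(-477 + H))
R(O) = -70/O
z = -2172/2563 (z = 8688/((2*11*(-477 + 11))) = 8688/((2*11*(-466))) = 8688/(-10252) = 8688*(-1/10252) = -2172/2563 ≈ -0.84744)
1/(z + R(-7)) = 1/(-2172/2563 - 70/(-7)) = 1/(-2172/2563 - 70*(-1/7)) = 1/(-2172/2563 + 10) = 1/(23458/2563) = 2563/23458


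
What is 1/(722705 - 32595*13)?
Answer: 1/298970 ≈ 3.3448e-6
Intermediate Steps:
1/(722705 - 32595*13) = 1/(722705 - 423735) = 1/298970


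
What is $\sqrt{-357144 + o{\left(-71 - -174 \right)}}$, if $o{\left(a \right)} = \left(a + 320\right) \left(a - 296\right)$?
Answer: $i \sqrt{438783} \approx 662.41 i$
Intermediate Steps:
$o{\left(a \right)} = \left(-296 + a\right) \left(320 + a\right)$ ($o{\left(a \right)} = \left(320 + a\right) \left(-296 + a\right) = \left(-296 + a\right) \left(320 + a\right)$)
$\sqrt{-357144 + o{\left(-71 - -174 \right)}} = \sqrt{-357144 + \left(-94720 + \left(-71 - -174\right)^{2} + 24 \left(-71 - -174\right)\right)} = \sqrt{-357144 + \left(-94720 + \left(-71 + 174\right)^{2} + 24 \left(-71 + 174\right)\right)} = \sqrt{-357144 + \left(-94720 + 103^{2} + 24 \cdot 103\right)} = \sqrt{-357144 + \left(-94720 + 10609 + 2472\right)} = \sqrt{-357144 - 81639} = \sqrt{-438783} = i \sqrt{438783}$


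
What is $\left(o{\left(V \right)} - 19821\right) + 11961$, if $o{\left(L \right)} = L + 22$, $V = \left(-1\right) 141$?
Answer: $-7979$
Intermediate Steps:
$V = -141$
$o{\left(L \right)} = 22 + L$
$\left(o{\left(V \right)} - 19821\right) + 11961 = \left(\left(22 - 141\right) - 19821\right) + 11961 = \left(-119 - 19821\right) + 11961 = -19940 + 11961 = -7979$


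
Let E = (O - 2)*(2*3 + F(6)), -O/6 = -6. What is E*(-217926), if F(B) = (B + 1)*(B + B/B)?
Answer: -407521620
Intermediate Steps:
O = 36 (O = -6*(-6) = 36)
F(B) = (1 + B)² (F(B) = (1 + B)*(B + 1) = (1 + B)*(1 + B) = (1 + B)²)
E = 1870 (E = (36 - 2)*(2*3 + (1 + 6² + 2*6)) = 34*(6 + (1 + 36 + 12)) = 34*(6 + 49) = 34*55 = 1870)
E*(-217926) = 1870*(-217926) = -407521620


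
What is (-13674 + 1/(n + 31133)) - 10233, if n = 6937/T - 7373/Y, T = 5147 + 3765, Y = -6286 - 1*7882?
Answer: -11747836912751503/491397370165 ≈ -23907.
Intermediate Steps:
Y = -14168 (Y = -6286 - 7882 = -14168)
T = 8912
n = 20498949/15783152 (n = 6937/8912 - 7373/(-14168) = 6937*(1/8912) - 7373*(-1/14168) = 6937/8912 + 7373/14168 = 20498949/15783152 ≈ 1.2988)
(-13674 + 1/(n + 31133)) - 10233 = (-13674 + 1/(20498949/15783152 + 31133)) - 10233 = (-13674 + 1/(491397370165/15783152)) - 10233 = (-13674 + 15783152/491397370165) - 10233 = -6719367623853058/491397370165 - 10233 = -11747836912751503/491397370165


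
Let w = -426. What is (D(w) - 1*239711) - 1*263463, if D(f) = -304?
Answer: -503478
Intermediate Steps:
(D(w) - 1*239711) - 1*263463 = (-304 - 1*239711) - 1*263463 = (-304 - 239711) - 263463 = -240015 - 263463 = -503478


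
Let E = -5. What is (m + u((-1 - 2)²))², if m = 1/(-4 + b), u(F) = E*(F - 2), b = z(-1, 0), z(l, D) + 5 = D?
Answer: 99856/81 ≈ 1232.8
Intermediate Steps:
z(l, D) = -5 + D
b = -5 (b = -5 + 0 = -5)
u(F) = 10 - 5*F (u(F) = -5*(F - 2) = -5*(-2 + F) = 10 - 5*F)
m = -⅑ (m = 1/(-4 - 5) = 1/(-9) = -⅑ ≈ -0.11111)
(m + u((-1 - 2)²))² = (-⅑ + (10 - 5*(-1 - 2)²))² = (-⅑ + (10 - 5*(-3)²))² = (-⅑ + (10 - 5*9))² = (-⅑ + (10 - 45))² = (-⅑ - 35)² = (-316/9)² = 99856/81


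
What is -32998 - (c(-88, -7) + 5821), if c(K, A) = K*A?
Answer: -39435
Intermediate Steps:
c(K, A) = A*K
-32998 - (c(-88, -7) + 5821) = -32998 - (-7*(-88) + 5821) = -32998 - (616 + 5821) = -32998 - 1*6437 = -32998 - 6437 = -39435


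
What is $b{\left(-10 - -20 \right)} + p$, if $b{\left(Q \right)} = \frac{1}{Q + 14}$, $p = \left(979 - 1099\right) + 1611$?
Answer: $\frac{35785}{24} \approx 1491.0$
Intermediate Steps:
$p = 1491$ ($p = -120 + 1611 = 1491$)
$b{\left(Q \right)} = \frac{1}{14 + Q}$
$b{\left(-10 - -20 \right)} + p = \frac{1}{14 - -10} + 1491 = \frac{1}{14 + \left(-10 + 20\right)} + 1491 = \frac{1}{14 + 10} + 1491 = \frac{1}{24} + 1491 = \frac{35785}{24}$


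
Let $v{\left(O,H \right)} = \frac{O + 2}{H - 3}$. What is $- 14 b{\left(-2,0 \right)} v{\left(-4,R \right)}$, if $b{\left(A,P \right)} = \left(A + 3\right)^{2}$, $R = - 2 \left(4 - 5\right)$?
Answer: $-28$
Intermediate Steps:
$R = 2$ ($R = \left(-2\right) \left(-1\right) = 2$)
$b{\left(A,P \right)} = \left(3 + A\right)^{2}$
$v{\left(O,H \right)} = \frac{2 + O}{-3 + H}$
$- 14 b{\left(-2,0 \right)} v{\left(-4,R \right)} = - 14 \left(3 - 2\right)^{2} \frac{2 - 4}{-3 + 2} = - 14 \cdot 1^{2} \frac{1}{-1} \left(-2\right) = \left(-14\right) 1 \left(\left(-1\right) \left(-2\right)\right) = \left(-14\right) 2 = -28$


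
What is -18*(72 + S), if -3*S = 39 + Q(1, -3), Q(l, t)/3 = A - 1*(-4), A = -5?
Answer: -1080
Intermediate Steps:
Q(l, t) = -3 (Q(l, t) = 3*(-5 - 1*(-4)) = 3*(-5 + 4) = 3*(-1) = -3)
S = -12 (S = -(39 - 3)/3 = -⅓*36 = -12)
-18*(72 + S) = -18*(72 - 12) = -18*60 = -1080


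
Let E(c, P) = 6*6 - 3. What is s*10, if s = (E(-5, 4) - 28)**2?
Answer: 250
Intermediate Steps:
E(c, P) = 33 (E(c, P) = 36 - 3 = 33)
s = 25 (s = (33 - 28)**2 = 5**2 = 25)
s*10 = 25*10 = 250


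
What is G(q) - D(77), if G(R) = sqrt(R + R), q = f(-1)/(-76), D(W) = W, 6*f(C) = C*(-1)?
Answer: -77 + I*sqrt(57)/114 ≈ -77.0 + 0.066227*I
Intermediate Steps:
f(C) = -C/6 (f(C) = (C*(-1))/6 = (-C)/6 = -C/6)
q = -1/456 (q = -1/6*(-1)/(-76) = (1/6)*(-1/76) = -1/456 ≈ -0.0021930)
G(R) = sqrt(2)*sqrt(R) (G(R) = sqrt(2*R) = sqrt(2)*sqrt(R))
G(q) - D(77) = sqrt(2)*sqrt(-1/456) - 1*77 = sqrt(2)*(I*sqrt(114)/228) - 77 = I*sqrt(57)/114 - 77 = -77 + I*sqrt(57)/114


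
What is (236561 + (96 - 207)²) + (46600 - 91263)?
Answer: 204219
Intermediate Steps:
(236561 + (96 - 207)²) + (46600 - 91263) = (236561 + (-111)²) - 44663 = (236561 + 12321) - 44663 = 248882 - 44663 = 204219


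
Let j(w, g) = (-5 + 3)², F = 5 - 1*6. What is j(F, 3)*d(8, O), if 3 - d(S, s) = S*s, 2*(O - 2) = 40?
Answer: -692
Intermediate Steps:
F = -1 (F = 5 - 6 = -1)
O = 22 (O = 2 + (½)*40 = 2 + 20 = 22)
j(w, g) = 4 (j(w, g) = (-2)² = 4)
d(S, s) = 3 - S*s
j(F, 3)*d(8, O) = 4*(3 - 1*8*22) = 4*(3 - 176) = 4*(-173) = -692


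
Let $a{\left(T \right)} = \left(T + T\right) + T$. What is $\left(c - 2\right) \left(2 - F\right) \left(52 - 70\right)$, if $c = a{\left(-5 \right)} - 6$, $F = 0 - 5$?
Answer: $2898$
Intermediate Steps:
$a{\left(T \right)} = 3 T$ ($a{\left(T \right)} = 2 T + T = 3 T$)
$F = -5$
$c = -21$ ($c = 3 \left(-5\right) - 6 = -15 - 6 = -21$)
$\left(c - 2\right) \left(2 - F\right) \left(52 - 70\right) = \left(-21 - 2\right) \left(2 - -5\right) \left(52 - 70\right) = - 23 \left(2 + 5\right) \left(52 - 70\right) = \left(-23\right) 7 \left(-18\right) = \left(-161\right) \left(-18\right) = 2898$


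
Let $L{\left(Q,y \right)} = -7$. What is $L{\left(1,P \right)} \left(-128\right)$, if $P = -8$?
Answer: $896$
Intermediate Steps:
$L{\left(1,P \right)} \left(-128\right) = \left(-7\right) \left(-128\right) = 896$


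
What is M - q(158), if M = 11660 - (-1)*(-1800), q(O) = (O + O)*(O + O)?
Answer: -89996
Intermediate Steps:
q(O) = 4*O**2 (q(O) = (2*O)*(2*O) = 4*O**2)
M = 9860 (M = 11660 - 1*1800 = 11660 - 1800 = 9860)
M - q(158) = 9860 - 4*158**2 = 9860 - 4*24964 = 9860 - 1*99856 = 9860 - 99856 = -89996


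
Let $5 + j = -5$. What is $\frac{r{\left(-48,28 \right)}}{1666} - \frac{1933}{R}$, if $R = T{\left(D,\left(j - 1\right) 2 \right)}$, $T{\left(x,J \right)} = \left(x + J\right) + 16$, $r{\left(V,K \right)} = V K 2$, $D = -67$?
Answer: $\frac{216011}{8687} \approx 24.866$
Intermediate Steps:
$j = -10$ ($j = -5 - 5 = -10$)
$r{\left(V,K \right)} = 2 K V$ ($r{\left(V,K \right)} = K V 2 = 2 K V$)
$T{\left(x,J \right)} = 16 + J + x$ ($T{\left(x,J \right)} = \left(J + x\right) + 16 = 16 + J + x$)
$R = -73$ ($R = 16 + \left(-10 - 1\right) 2 - 67 = 16 - 22 - 67 = -73$)
$\frac{r{\left(-48,28 \right)}}{1666} - \frac{1933}{R} = \frac{2 \cdot 28 \left(-48\right)}{1666} - \frac{1933}{-73} = \left(-2688\right) \frac{1}{1666} - - \frac{1933}{73} = - \frac{192}{119} + \frac{1933}{73} = \frac{216011}{8687}$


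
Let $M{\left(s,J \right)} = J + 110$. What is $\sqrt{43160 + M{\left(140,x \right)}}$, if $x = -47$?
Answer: $\sqrt{43223} \approx 207.9$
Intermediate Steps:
$M{\left(s,J \right)} = 110 + J$
$\sqrt{43160 + M{\left(140,x \right)}} = \sqrt{43160 + \left(110 - 47\right)} = \sqrt{43160 + 63} = \sqrt{43223}$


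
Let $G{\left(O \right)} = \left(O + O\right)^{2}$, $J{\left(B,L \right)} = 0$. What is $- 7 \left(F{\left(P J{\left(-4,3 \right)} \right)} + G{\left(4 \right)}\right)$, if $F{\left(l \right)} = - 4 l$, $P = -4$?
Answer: $-448$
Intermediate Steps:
$G{\left(O \right)} = 4 O^{2}$ ($G{\left(O \right)} = \left(2 O\right)^{2} = 4 O^{2}$)
$- 7 \left(F{\left(P J{\left(-4,3 \right)} \right)} + G{\left(4 \right)}\right) = - 7 \left(- 4 \left(\left(-4\right) 0\right) + 4 \cdot 4^{2}\right) = - 7 \left(\left(-4\right) 0 + 4 \cdot 16\right) = - 7 \left(0 + 64\right) = \left(-7\right) 64 = -448$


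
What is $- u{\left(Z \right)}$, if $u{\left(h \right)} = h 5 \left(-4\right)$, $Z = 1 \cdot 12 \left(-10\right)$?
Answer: $-2400$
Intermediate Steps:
$Z = -120$ ($Z = 12 \left(-10\right) = -120$)
$u{\left(h \right)} = - 20 h$ ($u{\left(h \right)} = 5 h \left(-4\right) = - 20 h$)
$- u{\left(Z \right)} = - \left(-20\right) \left(-120\right) = \left(-1\right) 2400 = -2400$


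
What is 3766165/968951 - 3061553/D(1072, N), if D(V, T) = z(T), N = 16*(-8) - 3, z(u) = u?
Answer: 2966988208518/126932581 ≈ 23375.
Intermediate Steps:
N = -131 (N = -128 - 3 = -131)
D(V, T) = T
3766165/968951 - 3061553/D(1072, N) = 3766165/968951 - 3061553/(-131) = 3766165*(1/968951) - 3061553*(-1/131) = 3766165/968951 + 3061553/131 = 2966988208518/126932581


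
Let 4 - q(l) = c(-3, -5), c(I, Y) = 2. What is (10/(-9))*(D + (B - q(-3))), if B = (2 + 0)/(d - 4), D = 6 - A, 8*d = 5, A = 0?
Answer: -920/243 ≈ -3.7860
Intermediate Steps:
d = 5/8 (d = (1/8)*5 = 5/8 ≈ 0.62500)
q(l) = 2 (q(l) = 4 - 1*2 = 4 - 2 = 2)
D = 6 (D = 6 - 1*0 = 6 + 0 = 6)
B = -16/27 (B = (2 + 0)/(5/8 - 4) = 2/(-27/8) = 2*(-8/27) = -16/27 ≈ -0.59259)
(10/(-9))*(D + (B - q(-3))) = (10/(-9))*(6 + (-16/27 - 1*2)) = (10*(-1/9))*(6 + (-16/27 - 2)) = -10*(6 - 70/27)/9 = -10/9*92/27 = -920/243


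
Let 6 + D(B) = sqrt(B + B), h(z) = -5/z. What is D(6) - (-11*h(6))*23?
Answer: -1301/6 + 2*sqrt(3) ≈ -213.37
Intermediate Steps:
D(B) = -6 + sqrt(2)*sqrt(B) (D(B) = -6 + sqrt(B + B) = -6 + sqrt(2*B) = -6 + sqrt(2)*sqrt(B))
D(6) - (-11*h(6))*23 = (-6 + sqrt(2)*sqrt(6)) - (-(-55)/6)*23 = (-6 + 2*sqrt(3)) - (-(-55)/6)*23 = (-6 + 2*sqrt(3)) - (-11*(-5/6))*23 = (-6 + 2*sqrt(3)) - 55*23/6 = (-6 + 2*sqrt(3)) - 1*1265/6 = (-6 + 2*sqrt(3)) - 1265/6 = -1301/6 + 2*sqrt(3)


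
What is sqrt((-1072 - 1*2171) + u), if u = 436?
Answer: I*sqrt(2807) ≈ 52.981*I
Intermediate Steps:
sqrt((-1072 - 1*2171) + u) = sqrt((-1072 - 1*2171) + 436) = sqrt((-1072 - 2171) + 436) = sqrt(-3243 + 436) = sqrt(-2807) = I*sqrt(2807)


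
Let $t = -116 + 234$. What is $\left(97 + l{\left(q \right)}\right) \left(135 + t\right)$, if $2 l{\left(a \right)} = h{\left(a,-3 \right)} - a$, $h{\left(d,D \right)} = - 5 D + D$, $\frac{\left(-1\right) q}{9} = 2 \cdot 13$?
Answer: $55660$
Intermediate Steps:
$q = -234$ ($q = - 9 \cdot 2 \cdot 13 = \left(-9\right) 26 = -234$)
$h{\left(d,D \right)} = - 4 D$
$t = 118$
$l{\left(a \right)} = 6 - \frac{a}{2}$ ($l{\left(a \right)} = \frac{\left(-4\right) \left(-3\right) - a}{2} = \frac{12 - a}{2} = 6 - \frac{a}{2}$)
$\left(97 + l{\left(q \right)}\right) \left(135 + t\right) = \left(97 + \left(6 - -117\right)\right) \left(135 + 118\right) = \left(97 + \left(6 + 117\right)\right) 253 = \left(97 + 123\right) 253 = 220 \cdot 253 = 55660$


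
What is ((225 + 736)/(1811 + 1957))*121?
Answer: 116281/3768 ≈ 30.860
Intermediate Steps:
((225 + 736)/(1811 + 1957))*121 = (961/3768)*121 = 116281/3768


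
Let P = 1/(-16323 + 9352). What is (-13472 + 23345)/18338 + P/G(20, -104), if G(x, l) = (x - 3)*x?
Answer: 11700186941/21731813660 ≈ 0.53839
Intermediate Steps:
P = -1/6971 (P = 1/(-6971) = -1/6971 ≈ -0.00014345)
G(x, l) = x*(-3 + x) (G(x, l) = (-3 + x)*x = x*(-3 + x))
(-13472 + 23345)/18338 + P/G(20, -104) = (-13472 + 23345)/18338 - 1/(20*(-3 + 20))/6971 = 9873*(1/18338) - 1/(6971*(20*17)) = 9873/18338 - 1/6971/340 = 9873/18338 - 1/6971*1/340 = 9873/18338 - 1/2370140 = 11700186941/21731813660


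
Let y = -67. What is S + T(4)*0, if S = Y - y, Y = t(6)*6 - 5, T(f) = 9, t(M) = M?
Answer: 98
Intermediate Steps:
Y = 31 (Y = 6*6 - 5 = 36 - 5 = 31)
S = 98 (S = 31 - 1*(-67) = 31 + 67 = 98)
S + T(4)*0 = 98 + 9*0 = 98 + 0 = 98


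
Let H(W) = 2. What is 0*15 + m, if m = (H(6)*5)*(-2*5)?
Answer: -100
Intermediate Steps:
m = -100 (m = (2*5)*(-2*5) = 10*(-10) = -100)
0*15 + m = 0*15 - 100 = 0 - 100 = -100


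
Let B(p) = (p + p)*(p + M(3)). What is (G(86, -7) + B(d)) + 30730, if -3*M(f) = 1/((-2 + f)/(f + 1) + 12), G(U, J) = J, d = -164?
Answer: 12425017/147 ≈ 84524.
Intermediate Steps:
M(f) = -1/(3*(12 + (-2 + f)/(1 + f))) (M(f) = -1/(3*((-2 + f)/(f + 1) + 12)) = -1/(3*((-2 + f)/(1 + f) + 12)) = -1/(3*(12 + (-2 + f)/(1 + f))))
B(p) = 2*p*(-4/147 + p) (B(p) = (p + p)*(p + (-1 - 1*3)/(3*(10 + 13*3))) = (2*p)*(p + (-1 - 3)/(3*(10 + 39))) = (2*p)*(p + (1/3)*(-4)/49) = (2*p)*(p + (1/3)*(1/49)*(-4)) = (2*p)*(p - 4/147) = (2*p)*(-4/147 + p) = 2*p*(-4/147 + p))
(G(86, -7) + B(d)) + 30730 = (-7 + (2/147)*(-164)*(-4 + 147*(-164))) + 30730 = (-7 + (2/147)*(-164)*(-4 - 24108)) + 30730 = (-7 + (2/147)*(-164)*(-24112)) + 30730 = (-7 + 7908736/147) + 30730 = 7907707/147 + 30730 = 12425017/147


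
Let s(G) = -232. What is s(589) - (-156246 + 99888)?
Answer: 56126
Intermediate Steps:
s(589) - (-156246 + 99888) = -232 - (-156246 + 99888) = -232 - 1*(-56358) = -232 + 56358 = 56126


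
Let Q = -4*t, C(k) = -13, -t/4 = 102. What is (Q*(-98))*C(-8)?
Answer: 2079168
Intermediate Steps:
t = -408 (t = -4*102 = -408)
Q = 1632 (Q = -4*(-408) = 1632)
(Q*(-98))*C(-8) = (1632*(-98))*(-13) = -159936*(-13) = 2079168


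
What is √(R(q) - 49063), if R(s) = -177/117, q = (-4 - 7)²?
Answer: 2*I*√18656781/39 ≈ 221.51*I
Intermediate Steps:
q = 121 (q = (-11)² = 121)
R(s) = -59/39 (R(s) = -177*1/117 = -59/39)
√(R(q) - 49063) = √(-59/39 - 49063) = √(-1913516/39) = 2*I*√18656781/39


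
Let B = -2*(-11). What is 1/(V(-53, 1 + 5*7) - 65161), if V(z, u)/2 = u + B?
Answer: -1/65045 ≈ -1.5374e-5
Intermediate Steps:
B = 22
V(z, u) = 44 + 2*u (V(z, u) = 2*(u + 22) = 2*(22 + u) = 44 + 2*u)
1/(V(-53, 1 + 5*7) - 65161) = 1/((44 + 2*(1 + 5*7)) - 65161) = 1/((44 + 2*(1 + 35)) - 65161) = 1/((44 + 2*36) - 65161) = 1/((44 + 72) - 65161) = 1/(116 - 65161) = 1/(-65045) = -1/65045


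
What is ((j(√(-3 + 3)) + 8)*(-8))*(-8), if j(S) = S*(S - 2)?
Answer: 512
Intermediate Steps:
j(S) = S*(-2 + S)
((j(√(-3 + 3)) + 8)*(-8))*(-8) = ((√(-3 + 3)*(-2 + √(-3 + 3)) + 8)*(-8))*(-8) = ((√0*(-2 + √0) + 8)*(-8))*(-8) = ((0*(-2 + 0) + 8)*(-8))*(-8) = ((0*(-2) + 8)*(-8))*(-8) = ((0 + 8)*(-8))*(-8) = (8*(-8))*(-8) = -64*(-8) = 512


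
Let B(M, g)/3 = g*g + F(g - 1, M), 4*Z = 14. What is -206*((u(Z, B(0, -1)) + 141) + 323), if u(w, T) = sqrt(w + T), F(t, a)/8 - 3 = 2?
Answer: -95584 - 103*sqrt(506) ≈ -97901.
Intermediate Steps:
Z = 7/2 (Z = (1/4)*14 = 7/2 ≈ 3.5000)
F(t, a) = 40 (F(t, a) = 24 + 8*2 = 24 + 16 = 40)
B(M, g) = 120 + 3*g**2 (B(M, g) = 3*(g*g + 40) = 3*(g**2 + 40) = 3*(40 + g**2) = 120 + 3*g**2)
u(w, T) = sqrt(T + w)
-206*((u(Z, B(0, -1)) + 141) + 323) = -206*((sqrt((120 + 3*(-1)**2) + 7/2) + 141) + 323) = -206*((sqrt((120 + 3*1) + 7/2) + 141) + 323) = -206*((sqrt((120 + 3) + 7/2) + 141) + 323) = -206*((sqrt(123 + 7/2) + 141) + 323) = -206*((sqrt(253/2) + 141) + 323) = -206*((sqrt(506)/2 + 141) + 323) = -206*((141 + sqrt(506)/2) + 323) = -206*(464 + sqrt(506)/2) = -95584 - 103*sqrt(506)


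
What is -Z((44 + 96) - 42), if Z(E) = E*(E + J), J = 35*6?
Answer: -30184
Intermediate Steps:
J = 210
Z(E) = E*(210 + E) (Z(E) = E*(E + 210) = E*(210 + E))
-Z((44 + 96) - 42) = -((44 + 96) - 42)*(210 + ((44 + 96) - 42)) = -(140 - 42)*(210 + (140 - 42)) = -98*(210 + 98) = -98*308 = -1*30184 = -30184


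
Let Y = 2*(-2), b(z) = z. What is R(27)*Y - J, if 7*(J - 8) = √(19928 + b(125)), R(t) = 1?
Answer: -12 - √20053/7 ≈ -32.230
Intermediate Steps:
J = 8 + √20053/7 (J = 8 + √(19928 + 125)/7 = 8 + √20053/7 ≈ 28.230)
Y = -4
R(27)*Y - J = 1*(-4) - (8 + √20053/7) = -4 + (-8 - √20053/7) = -12 - √20053/7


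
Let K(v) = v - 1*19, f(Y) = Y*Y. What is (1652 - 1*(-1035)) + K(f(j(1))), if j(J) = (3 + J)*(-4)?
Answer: 2924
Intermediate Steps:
j(J) = -12 - 4*J
f(Y) = Y²
K(v) = -19 + v (K(v) = v - 19 = -19 + v)
(1652 - 1*(-1035)) + K(f(j(1))) = (1652 - 1*(-1035)) + (-19 + (-12 - 4*1)²) = (1652 + 1035) + (-19 + (-12 - 4)²) = 2687 + (-19 + (-16)²) = 2687 + (-19 + 256) = 2687 + 237 = 2924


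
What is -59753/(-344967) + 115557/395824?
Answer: 4885771007/10503555216 ≈ 0.46515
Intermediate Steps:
-59753/(-344967) + 115557/395824 = -59753*(-1/344967) + 115557*(1/395824) = 59753/344967 + 8889/30448 = 4885771007/10503555216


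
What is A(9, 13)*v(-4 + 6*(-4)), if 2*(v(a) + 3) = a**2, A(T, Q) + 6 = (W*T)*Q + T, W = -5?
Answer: -226398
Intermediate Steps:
A(T, Q) = -6 + T - 5*Q*T (A(T, Q) = -6 + ((-5*T)*Q + T) = -6 + (-5*Q*T + T) = -6 + (T - 5*Q*T) = -6 + T - 5*Q*T)
v(a) = -3 + a**2/2
A(9, 13)*v(-4 + 6*(-4)) = (-6 + 9 - 5*13*9)*(-3 + (-4 + 6*(-4))**2/2) = (-6 + 9 - 585)*(-3 + (-4 - 24)**2/2) = -582*(-3 + (1/2)*(-28)**2) = -582*(-3 + (1/2)*784) = -582*(-3 + 392) = -582*389 = -226398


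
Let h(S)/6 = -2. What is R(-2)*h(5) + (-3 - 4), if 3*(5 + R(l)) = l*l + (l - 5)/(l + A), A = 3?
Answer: 65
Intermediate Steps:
h(S) = -12 (h(S) = 6*(-2) = -12)
R(l) = -5 + l²/3 + (-5 + l)/(3*(3 + l)) (R(l) = -5 + (l*l + (l - 5)/(l + 3))/3 = -5 + (l² + (-5 + l)/(3 + l))/3 = -5 + (l²/3 + (-5 + l)/(3*(3 + l))) = -5 + l²/3 + (-5 + l)/(3*(3 + l)))
R(-2)*h(5) + (-3 - 4) = ((-50 + (-2)³ - 14*(-2) + 3*(-2)²)/(3*(3 - 2)))*(-12) + (-3 - 4) = ((⅓)*(-50 - 8 + 28 + 3*4)/1)*(-12) - 7 = ((⅓)*1*(-50 - 8 + 28 + 12))*(-12) - 7 = ((⅓)*1*(-18))*(-12) - 7 = -6*(-12) - 7 = 72 - 7 = 65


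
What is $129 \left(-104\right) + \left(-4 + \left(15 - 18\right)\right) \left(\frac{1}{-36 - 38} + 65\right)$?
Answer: $- \frac{1026447}{74} \approx -13871.0$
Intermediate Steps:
$129 \left(-104\right) + \left(-4 + \left(15 - 18\right)\right) \left(\frac{1}{-36 - 38} + 65\right) = -13416 + \left(-4 + \left(15 - 18\right)\right) \left(\frac{1}{-36 - 38} + 65\right) = -13416 + \left(-4 - 3\right) \left(\frac{1}{-74} + 65\right) = -13416 - 7 \left(- \frac{1}{74} + 65\right) = -13416 - \frac{33663}{74} = - \frac{1026447}{74}$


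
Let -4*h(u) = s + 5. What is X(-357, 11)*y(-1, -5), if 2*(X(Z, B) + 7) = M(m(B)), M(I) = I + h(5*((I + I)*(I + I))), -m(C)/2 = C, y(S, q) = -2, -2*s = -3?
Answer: 301/8 ≈ 37.625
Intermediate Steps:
s = 3/2 (s = -½*(-3) = 3/2 ≈ 1.5000)
m(C) = -2*C
h(u) = -13/8 (h(u) = -(3/2 + 5)/4 = -¼*13/2 = -13/8)
M(I) = -13/8 + I (M(I) = I - 13/8 = -13/8 + I)
X(Z, B) = -125/16 - B (X(Z, B) = -7 + (-13/8 - 2*B)/2 = -7 + (-13/16 - B) = -125/16 - B)
X(-357, 11)*y(-1, -5) = (-125/16 - 1*11)*(-2) = (-125/16 - 11)*(-2) = -301/16*(-2) = 301/8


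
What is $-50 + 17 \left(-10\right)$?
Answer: $-220$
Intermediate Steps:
$-50 + 17 \left(-10\right) = -50 - 170 = -220$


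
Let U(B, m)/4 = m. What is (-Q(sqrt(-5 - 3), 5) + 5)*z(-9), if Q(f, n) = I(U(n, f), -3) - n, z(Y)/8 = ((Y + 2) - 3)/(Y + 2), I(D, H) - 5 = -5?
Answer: 800/7 ≈ 114.29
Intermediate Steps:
U(B, m) = 4*m
I(D, H) = 0 (I(D, H) = 5 - 5 = 0)
z(Y) = 8*(-1 + Y)/(2 + Y) (z(Y) = 8*(((Y + 2) - 3)/(Y + 2)) = 8*(((2 + Y) - 3)/(2 + Y)) = 8*((-1 + Y)/(2 + Y)) = 8*(-1 + Y)/(2 + Y))
Q(f, n) = -n (Q(f, n) = 0 - n = -n)
(-Q(sqrt(-5 - 3), 5) + 5)*z(-9) = (-(-1)*5 + 5)*(8*(-1 - 9)/(2 - 9)) = (-1*(-5) + 5)*(8*(-10)/(-7)) = (5 + 5)*(8*(-1/7)*(-10)) = 10*(80/7) = 800/7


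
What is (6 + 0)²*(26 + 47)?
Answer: 2628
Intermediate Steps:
(6 + 0)²*(26 + 47) = 6²*73 = 36*73 = 2628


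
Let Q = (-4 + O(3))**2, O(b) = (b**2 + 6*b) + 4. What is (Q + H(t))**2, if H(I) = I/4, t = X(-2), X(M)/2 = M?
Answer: 529984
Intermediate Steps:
X(M) = 2*M
t = -4 (t = 2*(-2) = -4)
H(I) = I/4 (H(I) = I*(1/4) = I/4)
O(b) = 4 + b**2 + 6*b
Q = 729 (Q = (-4 + (4 + 3**2 + 6*3))**2 = (-4 + (4 + 9 + 18))**2 = (-4 + 31)**2 = 27**2 = 729)
(Q + H(t))**2 = (729 + (1/4)*(-4))**2 = (729 - 1)**2 = 728**2 = 529984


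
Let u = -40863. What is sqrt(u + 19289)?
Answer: I*sqrt(21574) ≈ 146.88*I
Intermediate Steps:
sqrt(u + 19289) = sqrt(-40863 + 19289) = sqrt(-21574) = I*sqrt(21574)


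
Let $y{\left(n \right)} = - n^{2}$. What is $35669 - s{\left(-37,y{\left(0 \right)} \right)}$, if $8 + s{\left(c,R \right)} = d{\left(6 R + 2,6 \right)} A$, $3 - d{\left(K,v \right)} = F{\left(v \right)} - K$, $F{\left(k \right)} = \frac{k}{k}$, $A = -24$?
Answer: $35773$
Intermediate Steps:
$F{\left(k \right)} = 1$
$d{\left(K,v \right)} = 2 + K$ ($d{\left(K,v \right)} = 3 - \left(1 - K\right) = 3 + \left(-1 + K\right) = 2 + K$)
$s{\left(c,R \right)} = -104 - 144 R$ ($s{\left(c,R \right)} = -8 + \left(2 + \left(6 R + 2\right)\right) \left(-24\right) = -8 + \left(2 + \left(2 + 6 R\right)\right) \left(-24\right) = -8 + \left(4 + 6 R\right) \left(-24\right) = -8 - \left(96 + 144 R\right) = -104 - 144 R$)
$35669 - s{\left(-37,y{\left(0 \right)} \right)} = 35669 - \left(-104 - 144 \left(- 0^{2}\right)\right) = 35669 - \left(-104 - 144 \left(\left(-1\right) 0\right)\right) = 35669 - \left(-104 - 0\right) = 35669 - \left(-104 + 0\right) = 35669 - -104 = 35669 + 104 = 35773$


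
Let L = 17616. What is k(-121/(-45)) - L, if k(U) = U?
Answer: -792599/45 ≈ -17613.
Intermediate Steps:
k(-121/(-45)) - L = -121/(-45) - 1*17616 = -121*(-1/45) - 17616 = 121/45 - 17616 = -792599/45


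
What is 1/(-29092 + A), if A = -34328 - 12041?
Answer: -1/75461 ≈ -1.3252e-5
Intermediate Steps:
A = -46369
1/(-29092 + A) = 1/(-29092 - 46369) = 1/(-75461) = -1/75461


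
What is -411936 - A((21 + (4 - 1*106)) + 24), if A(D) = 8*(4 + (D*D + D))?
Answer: -437504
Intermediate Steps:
A(D) = 32 + 8*D + 8*D² (A(D) = 8*(4 + (D² + D)) = 8*(4 + (D + D²)) = 8*(4 + D + D²) = 32 + 8*D + 8*D²)
-411936 - A((21 + (4 - 1*106)) + 24) = -411936 - (32 + 8*((21 + (4 - 1*106)) + 24) + 8*((21 + (4 - 1*106)) + 24)²) = -411936 - (32 + 8*((21 + (4 - 106)) + 24) + 8*((21 + (4 - 106)) + 24)²) = -411936 - (32 + 8*((21 - 102) + 24) + 8*((21 - 102) + 24)²) = -411936 - (32 + 8*(-81 + 24) + 8*(-81 + 24)²) = -411936 - (32 + 8*(-57) + 8*(-57)²) = -411936 - (32 - 456 + 8*3249) = -411936 - (32 - 456 + 25992) = -411936 - 1*25568 = -411936 - 25568 = -437504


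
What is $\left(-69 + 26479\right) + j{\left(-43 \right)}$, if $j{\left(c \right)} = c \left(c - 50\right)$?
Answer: $30409$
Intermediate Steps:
$j{\left(c \right)} = c \left(-50 + c\right)$
$\left(-69 + 26479\right) + j{\left(-43 \right)} = \left(-69 + 26479\right) - 43 \left(-50 - 43\right) = 26410 - -3999 = 26410 + 3999 = 30409$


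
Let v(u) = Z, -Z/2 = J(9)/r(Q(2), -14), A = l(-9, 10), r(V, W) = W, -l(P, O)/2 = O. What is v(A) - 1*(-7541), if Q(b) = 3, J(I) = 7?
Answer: 7542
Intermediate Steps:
l(P, O) = -2*O
A = -20 (A = -2*10 = -20)
Z = 1 (Z = -14/(-14) = -14*(-1)/14 = -2*(-½) = 1)
v(u) = 1
v(A) - 1*(-7541) = 1 - 1*(-7541) = 1 + 7541 = 7542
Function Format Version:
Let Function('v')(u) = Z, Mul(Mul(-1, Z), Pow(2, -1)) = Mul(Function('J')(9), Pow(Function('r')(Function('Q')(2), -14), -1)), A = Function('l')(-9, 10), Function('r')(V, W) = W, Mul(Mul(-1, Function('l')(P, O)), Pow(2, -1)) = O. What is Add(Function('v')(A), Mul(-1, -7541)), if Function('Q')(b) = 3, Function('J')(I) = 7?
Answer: 7542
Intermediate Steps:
Function('l')(P, O) = Mul(-2, O)
A = -20 (A = Mul(-2, 10) = -20)
Z = 1 (Z = Mul(-2, Mul(7, Pow(-14, -1))) = Mul(-2, Mul(7, Rational(-1, 14))) = Mul(-2, Rational(-1, 2)) = 1)
Function('v')(u) = 1
Add(Function('v')(A), Mul(-1, -7541)) = Add(1, Mul(-1, -7541)) = Add(1, 7541) = 7542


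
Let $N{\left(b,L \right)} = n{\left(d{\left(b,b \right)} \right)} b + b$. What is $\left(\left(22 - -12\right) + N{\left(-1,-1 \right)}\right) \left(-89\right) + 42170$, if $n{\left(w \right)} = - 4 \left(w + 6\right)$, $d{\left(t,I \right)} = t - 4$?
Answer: $38877$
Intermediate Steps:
$d{\left(t,I \right)} = -4 + t$
$n{\left(w \right)} = -24 - 4 w$ ($n{\left(w \right)} = - 4 \left(6 + w\right) = -24 - 4 w$)
$N{\left(b,L \right)} = b + b \left(-8 - 4 b\right)$ ($N{\left(b,L \right)} = \left(-24 - 4 \left(-4 + b\right)\right) b + b = \left(-24 - \left(-16 + 4 b\right)\right) b + b = \left(-8 - 4 b\right) b + b = b \left(-8 - 4 b\right) + b = b + b \left(-8 - 4 b\right)$)
$\left(\left(22 - -12\right) + N{\left(-1,-1 \right)}\right) \left(-89\right) + 42170 = \left(\left(22 - -12\right) - - (7 + 4 \left(-1\right))\right) \left(-89\right) + 42170 = \left(\left(22 + 12\right) - - (7 - 4)\right) \left(-89\right) + 42170 = \left(34 - \left(-1\right) 3\right) \left(-89\right) + 42170 = \left(34 + 3\right) \left(-89\right) + 42170 = 37 \left(-89\right) + 42170 = -3293 + 42170 = 38877$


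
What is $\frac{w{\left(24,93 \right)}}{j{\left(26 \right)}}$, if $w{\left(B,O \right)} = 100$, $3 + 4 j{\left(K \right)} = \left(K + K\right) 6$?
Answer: $\frac{400}{309} \approx 1.2945$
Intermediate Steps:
$j{\left(K \right)} = - \frac{3}{4} + 3 K$ ($j{\left(K \right)} = - \frac{3}{4} + \frac{\left(K + K\right) 6}{4} = - \frac{3}{4} + \frac{2 K 6}{4} = - \frac{3}{4} + \frac{12 K}{4} = - \frac{3}{4} + 3 K$)
$\frac{w{\left(24,93 \right)}}{j{\left(26 \right)}} = \frac{100}{- \frac{3}{4} + 3 \cdot 26} = \frac{100}{- \frac{3}{4} + 78} = \frac{100}{\frac{309}{4}} = 100 \cdot \frac{4}{309} = \frac{400}{309}$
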